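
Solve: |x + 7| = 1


An absolute value equation |expr| = 1 gives two cases:
Case 1: x + 7 = 1
  x = -6, so x = -6
Case 2: x + 7 = -1
  x = -8, so x = -8

x = -8, x = -6


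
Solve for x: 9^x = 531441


Express both sides with the same base.
531441 = 9^6
Since the bases match: x = 6

x = 6


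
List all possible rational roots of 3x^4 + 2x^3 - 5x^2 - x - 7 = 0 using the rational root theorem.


Rational root theorem: possible roots are ±p/q where:
  p divides the constant term (-7): p ∈ {1, 7}
  q divides the leading coefficient (3): q ∈ {1, 3}

All possible rational roots: -7, -7/3, -1, -1/3, 1/3, 1, 7/3, 7

-7, -7/3, -1, -1/3, 1/3, 1, 7/3, 7


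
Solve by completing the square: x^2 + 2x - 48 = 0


Start: x^2 + 2x - 48 = 0
Move constant: x^2 + 2x = 48
Half of 2 is 1, squared is 1
Add 1 to both sides: x^2 + 2x + 1 = 49
(x + 1)^2 = 49
x + 1 = ±7
x = -1 + 7 = 6 or x = -1 - 7 = -8

x = -8, x = 6


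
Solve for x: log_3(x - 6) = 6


Convert to exponential form: x - 6 = 3^6 = 729
x = 729 + 6 = 735
Check: log_3(735 - 6) = log_3(729) = log_3(729) = 6 ✓

x = 735


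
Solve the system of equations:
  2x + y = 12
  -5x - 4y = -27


Using Cramer's rule:
Determinant D = (2)(-4) - (-5)(1) = -8 + 5 = -3
Dx = (12)(-4) - (-27)(1) = -48 + 27 = -21
Dy = (2)(-27) - (-5)(12) = -54 + 60 = 6
x = Dx/D = -21/-3 = 7
y = Dy/D = 6/-3 = -2

x = 7, y = -2


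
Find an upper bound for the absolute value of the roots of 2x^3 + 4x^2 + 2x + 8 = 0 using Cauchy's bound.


Cauchy's bound: all roots r satisfy |r| <= 1 + max(|a_i/a_n|) for i = 0,...,n-1
where a_n is the leading coefficient.

Coefficients: [2, 4, 2, 8]
Leading coefficient a_n = 2
Ratios |a_i/a_n|: 2, 1, 4
Maximum ratio: 4
Cauchy's bound: |r| <= 1 + 4 = 5

Upper bound = 5


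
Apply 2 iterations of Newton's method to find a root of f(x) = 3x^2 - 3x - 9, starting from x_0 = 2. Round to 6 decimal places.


Newton's method: x_(n+1) = x_n - f(x_n)/f'(x_n)
f(x) = 3x^2 - 3x - 9
f'(x) = 6x - 3

Iteration 1:
  f(2.000000) = -3.000000
  f'(2.000000) = 9.000000
  x_1 = 2.000000 - (-3.000000)/(9.000000) = 2.333333

Iteration 2:
  f(2.333333) = 0.333333
  f'(2.333333) = 11.000000
  x_2 = 2.333333 - (0.333333)/(11.000000) = 2.303030

x_2 = 2.303030


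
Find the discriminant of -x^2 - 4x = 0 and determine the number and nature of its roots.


For ax^2 + bx + c = 0, discriminant D = b^2 - 4ac
Here a = -1, b = -4, c = 0
D = (-4)^2 - 4(-1)(0) = 16 - 0 = 16

D = 16 > 0 and is a perfect square (sqrt = 4)
The equation has 2 distinct real rational roots.

Discriminant = 16, 2 distinct real rational roots


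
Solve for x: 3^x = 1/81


Express both sides with the same base.
1/81 = 3^(-4)
Since the bases match: x = -4

x = -4


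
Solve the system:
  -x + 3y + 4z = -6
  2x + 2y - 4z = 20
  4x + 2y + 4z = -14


Using Cramer's rule. Expand each determinant along the first row.
D  = (-1)*[2*4 - (-4)*2] - 3*[2*4 - (-4)*4] + 4*[2*2 - 2*4]
  = (-1)*(16) - 3*(24) + 4*(-4) = -104
Dx = (-6)*[2*4 - (-4)*2] - 3*[20*4 - (-4)*(-14)] + 4*[20*2 - 2*(-14)]
  = (-6)*(16) - 3*(24) + 4*(68) = 104
Dy = (-1)*[20*4 - (-4)*(-14)] - (-6)*[2*4 - (-4)*4] + 4*[2*(-14) - 20*4]
  = (-1)*(24) - (-6)*(24) + 4*(-108) = -312
Dz = (-1)*[2*(-14) - 20*2] - 3*[2*(-14) - 20*4] + (-6)*[2*2 - 2*4]
  = (-1)*(-68) - 3*(-108) + (-6)*(-4) = 416
x = Dx/D = 104/-104 = -1, y = Dy/D = -312/-104 = 3, z = Dz/D = 416/-104 = -4
Check eq1: (-1)(-1) + (3)(3) + (4)(-4) = -6 = -6 ✓
Check eq2: (2)(-1) + (2)(3) + (-4)(-4) = 20 = 20 ✓
Check eq3: (4)(-1) + (2)(3) + (4)(-4) = -14 = -14 ✓

x = -1, y = 3, z = -4


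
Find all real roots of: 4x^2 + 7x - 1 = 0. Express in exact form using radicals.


Using the quadratic formula: x = (-b ± sqrt(b^2 - 4ac)) / (2a)
Here a = 4, b = 7, c = -1
Discriminant = b^2 - 4ac = 7^2 - 4(4)(-1) = 49 + 16 = 65
Since discriminant = 65 > 0, there are two real roots.
x = (-7 ± sqrt(65)) / 8
Numerically: x ≈ 0.1328 or x ≈ -1.8828

x = (-7 + sqrt(65)) / 8 or x = (-7 - sqrt(65)) / 8


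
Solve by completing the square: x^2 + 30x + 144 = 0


Start: x^2 + 30x + 144 = 0
Move constant: x^2 + 30x = -144
Half of 30 is 15, squared is 225
Add 225 to both sides: x^2 + 30x + 225 = 81
(x + 15)^2 = 81
x + 15 = ±9
x = -15 + 9 = -6 or x = -15 - 9 = -24

x = -24, x = -6


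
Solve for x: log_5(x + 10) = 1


Convert to exponential form: x + 10 = 5^1 = 5
x = 5 - 10 = -5
Check: log_5(-5 + 10) = log_5(5) = log_5(5) = 1 ✓

x = -5


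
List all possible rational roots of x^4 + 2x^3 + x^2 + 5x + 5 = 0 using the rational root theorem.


Rational root theorem: possible roots are ±p/q where:
  p divides the constant term (5): p ∈ {1, 5}
  q divides the leading coefficient (1): q ∈ {1}

All possible rational roots: -5, -1, 1, 5

-5, -1, 1, 5


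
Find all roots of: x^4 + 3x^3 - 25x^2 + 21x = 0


The constant term is 0, so x = 0 is a root. Factor out x:
  x^3 + 3x^2 - 25x + 21 = 0
Let p(x) = x^3 + 3x^2 - 25x + 21. By the rational root theorem (leading coefficient 1), any rational root is an integer divisor of 21: try ±1, ±2, ... in turn.
Test x = 1: value = 0 ✓, so (x - 1) is a factor.
Synthetic division by (x - 1): bring down 1; 1(1) + 3 = 4; 4(1) - 25 = -21; (-21)(1) + 21 = 0 → quotient x^2 + 4x - 21, remainder 0.
Solve the quadratic x^2 + 4x - 21 = 0: discriminant = 4^2 - 4(1)(-21) = 16 + 84 = 100.
sqrt(100) = 10, so x = (-4 ± 10)/2: x = 3 or x = -7.
Collecting all roots found:

x = -7, x = 0, x = 1, x = 3


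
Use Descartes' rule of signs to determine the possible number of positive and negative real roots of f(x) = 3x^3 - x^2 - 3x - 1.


Descartes' rule of signs:

For positive roots, count sign changes in f(x) = 3x^3 - x^2 - 3x - 1:
Signs of coefficients: +, -, -, -
Number of sign changes: 1
Possible positive real roots: 1

For negative roots, examine f(-x) = -3x^3 - x^2 + 3x - 1:
Signs of coefficients: -, -, +, -
Number of sign changes: 2
Possible negative real roots: 2, 0

Positive roots: 1; Negative roots: 2 or 0


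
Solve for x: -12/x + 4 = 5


Subtract 4 from both sides: -12/x = 1
Multiply both sides by x: -12 = 1 * x
Divide by 1: x = -12

x = -12


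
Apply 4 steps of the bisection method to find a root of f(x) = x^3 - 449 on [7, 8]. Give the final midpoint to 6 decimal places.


f(x) = x^3 - 449
f(7) = -106 < 0
f(8) = 63 > 0

Step 1: midpoint = (7.000000 + 8.000000)/2 = 7.500000
  f(7.500000) = -27.125000
  f(mid) < 0, so root is in [7.500000, 8.000000]

Step 2: midpoint = (7.500000 + 8.000000)/2 = 7.750000
  f(7.750000) = 16.484375
  f(mid) > 0, so root is in [7.500000, 7.750000]

Step 3: midpoint = (7.500000 + 7.750000)/2 = 7.625000
  f(7.625000) = -5.677734
  f(mid) < 0, so root is in [7.625000, 7.750000]

Step 4: midpoint = (7.625000 + 7.750000)/2 = 7.687500
  f(7.687500) = 5.313232
  f(mid) > 0, so root is in [7.625000, 7.687500]

midpoint = 7.687500


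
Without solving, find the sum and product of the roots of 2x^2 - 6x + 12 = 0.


By Vieta's formulas for ax^2 + bx + c = 0:
  Sum of roots = -b/a
  Product of roots = c/a

Here a = 2, b = -6, c = 12
Sum = -(-6)/2 = 3
Product = 12/2 = 6

Sum = 3, Product = 6


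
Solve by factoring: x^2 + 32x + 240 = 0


We need two numbers that multiply to 240 and add to 32.
Those numbers are 20 and 12 (since 20 * 12 = 240 and 20 + 12 = 32).
So x^2 + 32x + 240 = (x + 20)(x + 12) = 0
Setting each factor to zero: x = -20 or x = -12

x = -20, x = -12


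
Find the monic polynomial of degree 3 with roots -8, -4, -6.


A monic polynomial with roots -8, -4, -6 is:
p(x) = (x + 8)(x + 4)(x + 6)
After multiplying by (x + 8): x + 8
After multiplying by (x + 4): x^2 + 12x + 32
After multiplying by (x + 6): x^3 + 18x^2 + 104x + 192

x^3 + 18x^2 + 104x + 192


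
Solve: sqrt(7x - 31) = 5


Square both sides: 7x - 31 = 5^2 = 25
7x = 25 + 31 = 56
x = 8
Check: sqrt(7*8 - 31) = sqrt(25) = 5 ✓

x = 8


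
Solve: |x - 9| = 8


An absolute value equation |expr| = 8 gives two cases:
Case 1: x - 9 = 8
  x = 17, so x = 17
Case 2: x - 9 = -8
  x = 1, so x = 1

x = 1, x = 17


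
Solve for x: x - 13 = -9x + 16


Starting with: x - 13 = -9x + 16
Move all x terms to left: (1 + 9)x = 16 + 13
Simplify: 10x = 29
Divide both sides by 10: x = 29/10

x = 29/10


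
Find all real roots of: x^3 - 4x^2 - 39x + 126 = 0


Let p(x) = x^3 - 4x^2 - 39x + 126. By the rational root theorem (leading coefficient 1), any rational root is an integer divisor of 126: try ±1, ±2, ... in turn.
Test x = 1: value = 84 ≠ 0.
Test x = -1: value = 160 ≠ 0.
Test x = 2: value = 40 ≠ 0.
Test x = -2: value = 180 ≠ 0.
Test x = 3: value = 0 ✓, so (x - 3) is a factor.
Synthetic division by (x - 3): bring down 1; 1(3) - 4 = -1; (-1)(3) - 39 = -42; (-42)(3) + 126 = 0 → quotient x^2 - x - 42, remainder 0.
Solve the quadratic x^2 - x - 42 = 0: discriminant = (-1)^2 - 4(1)(-42) = 1 + 168 = 169.
sqrt(169) = 13, so x = (1 ± 13)/2: x = 7 or x = -6.

x = -6, x = 3, x = 7


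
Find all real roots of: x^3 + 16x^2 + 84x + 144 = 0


Let p(x) = x^3 + 16x^2 + 84x + 144. By the rational root theorem (leading coefficient 1), any rational root is an integer divisor of 144: try ±1, ±2, ... in turn.
Test x = 1: value = 245 ≠ 0.
Test x = -1: value = 75 ≠ 0.
Test x = 2: value = 384 ≠ 0.
Test x = -2: value = 32 ≠ 0.
Test x = 3: value = 567 ≠ 0.
Test x = -3: value = 9 ≠ 0.
Test x = 4: value = 800 ≠ 0.
Test x = -4: value = 0 ✓, so (x + 4) is a factor.
Synthetic division by (x + 4): bring down 1; 1(-4) + 16 = 12; 12(-4) + 84 = 36; 36(-4) + 144 = 0 → quotient x^2 + 12x + 36, remainder 0.
Solve the quadratic x^2 + 12x + 36 = 0: discriminant = 12^2 - 4(1)(36) = 144 - 144 = 0.
Discriminant = 0, so a double root: x = -12/2 = -6.

x = -6 (multiplicity 2), x = -4


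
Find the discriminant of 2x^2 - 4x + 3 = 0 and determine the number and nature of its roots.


For ax^2 + bx + c = 0, discriminant D = b^2 - 4ac
Here a = 2, b = -4, c = 3
D = (-4)^2 - 4(2)(3) = 16 - 24 = -8

D = -8 < 0
The equation has no real roots (2 complex conjugate roots).

Discriminant = -8, no real roots (2 complex conjugate roots)


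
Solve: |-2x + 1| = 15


An absolute value equation |expr| = 15 gives two cases:
Case 1: -2x + 1 = 15
  -2x = 14, so x = -7
Case 2: -2x + 1 = -15
  -2x = -16, so x = 8

x = -7, x = 8


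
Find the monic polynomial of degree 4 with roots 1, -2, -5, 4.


A monic polynomial with roots 1, -2, -5, 4 is:
p(x) = (x - 1)(x + 2)(x + 5)(x - 4)
After multiplying by (x - 1): x - 1
After multiplying by (x + 2): x^2 + x - 2
After multiplying by (x + 5): x^3 + 6x^2 + 3x - 10
After multiplying by (x - 4): x^4 + 2x^3 - 21x^2 - 22x + 40

x^4 + 2x^3 - 21x^2 - 22x + 40


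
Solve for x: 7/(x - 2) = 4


Multiply both sides by (x - 2): 7 = 4(x - 2)
Distribute: 7 = 4x - 8
4x = 7 + 8 = 15
x = 15/4

x = 15/4


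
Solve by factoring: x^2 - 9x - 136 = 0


We need two numbers that multiply to -136 and add to -9.
Those numbers are -17 and 8 (since (-17) * 8 = -136 and (-17) + 8 = -9).
So x^2 - 9x - 136 = (x - 17)(x + 8) = 0
Setting each factor to zero: x = 17 or x = -8

x = -8, x = 17


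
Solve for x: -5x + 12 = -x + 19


Starting with: -5x + 12 = -x + 19
Move all x terms to left: (-5 + 1)x = 19 - 12
Simplify: -4x = 7
Divide both sides by -4: x = -7/4

x = -7/4


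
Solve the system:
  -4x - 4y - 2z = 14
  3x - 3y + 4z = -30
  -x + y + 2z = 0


Using Cramer's rule. Expand each determinant along the first row.
D  = (-4)*[(-3)*2 - 4*1] - (-4)*[3*2 - 4*(-1)] + (-2)*[3*1 - (-3)*(-1)]
  = (-4)*(-10) - (-4)*(10) + (-2)*(0) = 80
Dx = 14*[(-3)*2 - 4*1] - (-4)*[(-30)*2 - 4*0] + (-2)*[(-30)*1 - (-3)*0]
  = 14*(-10) - (-4)*(-60) + (-2)*(-30) = -320
Dy = (-4)*[(-30)*2 - 4*0] - 14*[3*2 - 4*(-1)] + (-2)*[3*0 - (-30)*(-1)]
  = (-4)*(-60) - 14*(10) + (-2)*(-30) = 160
Dz = (-4)*[(-3)*0 - (-30)*1] - (-4)*[3*0 - (-30)*(-1)] + 14*[3*1 - (-3)*(-1)]
  = (-4)*(30) - (-4)*(-30) + 14*(0) = -240
x = Dx/D = -320/80 = -4, y = Dy/D = 160/80 = 2, z = Dz/D = -240/80 = -3
Check eq1: (-4)(-4) + (-4)(2) + (-2)(-3) = 14 = 14 ✓
Check eq2: (3)(-4) + (-3)(2) + (4)(-3) = -30 = -30 ✓
Check eq3: (-1)(-4) + (1)(2) + (2)(-3) = 0 = 0 ✓

x = -4, y = 2, z = -3


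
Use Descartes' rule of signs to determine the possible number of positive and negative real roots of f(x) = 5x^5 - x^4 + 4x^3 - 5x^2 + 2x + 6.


Descartes' rule of signs:

For positive roots, count sign changes in f(x) = 5x^5 - x^4 + 4x^3 - 5x^2 + 2x + 6:
Signs of coefficients: +, -, +, -, +, +
Number of sign changes: 4
Possible positive real roots: 4, 2, 0

For negative roots, examine f(-x) = -5x^5 - x^4 - 4x^3 - 5x^2 - 2x + 6:
Signs of coefficients: -, -, -, -, -, +
Number of sign changes: 1
Possible negative real roots: 1

Positive roots: 4 or 2 or 0; Negative roots: 1


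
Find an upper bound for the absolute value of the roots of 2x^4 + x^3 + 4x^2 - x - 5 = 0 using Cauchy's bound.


Cauchy's bound: all roots r satisfy |r| <= 1 + max(|a_i/a_n|) for i = 0,...,n-1
where a_n is the leading coefficient.

Coefficients: [2, 1, 4, -1, -5]
Leading coefficient a_n = 2
Ratios |a_i/a_n|: 1/2, 2, 1/2, 5/2
Maximum ratio: 5/2
Cauchy's bound: |r| <= 1 + 5/2 = 7/2

Upper bound = 7/2


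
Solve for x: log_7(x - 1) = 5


Convert to exponential form: x - 1 = 7^5 = 16807
x = 16807 + 1 = 16808
Check: log_7(16808 - 1) = log_7(16807) = log_7(16807) = 5 ✓

x = 16808


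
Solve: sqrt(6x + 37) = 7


Square both sides: 6x + 37 = 7^2 = 49
6x = 49 - 37 = 12
x = 2
Check: sqrt(6*2 + 37) = sqrt(49) = 7 ✓

x = 2


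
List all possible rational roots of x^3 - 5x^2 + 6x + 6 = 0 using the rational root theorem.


Rational root theorem: possible roots are ±p/q where:
  p divides the constant term (6): p ∈ {1, 2, 3, 6}
  q divides the leading coefficient (1): q ∈ {1}

All possible rational roots: -6, -3, -2, -1, 1, 2, 3, 6

-6, -3, -2, -1, 1, 2, 3, 6


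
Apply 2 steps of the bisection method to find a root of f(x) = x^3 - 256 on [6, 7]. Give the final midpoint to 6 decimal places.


f(x) = x^3 - 256
f(6) = -40 < 0
f(7) = 87 > 0

Step 1: midpoint = (6.000000 + 7.000000)/2 = 6.500000
  f(6.500000) = 18.625000
  f(mid) > 0, so root is in [6.000000, 6.500000]

Step 2: midpoint = (6.000000 + 6.500000)/2 = 6.250000
  f(6.250000) = -11.859375
  f(mid) < 0, so root is in [6.250000, 6.500000]

midpoint = 6.250000


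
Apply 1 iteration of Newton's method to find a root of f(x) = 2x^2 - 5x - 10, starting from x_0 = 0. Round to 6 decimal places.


Newton's method: x_(n+1) = x_n - f(x_n)/f'(x_n)
f(x) = 2x^2 - 5x - 10
f'(x) = 4x - 5

Iteration 1:
  f(0.000000) = -10.000000
  f'(0.000000) = -5.000000
  x_1 = 0.000000 - (-10.000000)/(-5.000000) = -2.000000

x_1 = -2.000000


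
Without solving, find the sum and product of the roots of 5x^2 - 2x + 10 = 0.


By Vieta's formulas for ax^2 + bx + c = 0:
  Sum of roots = -b/a
  Product of roots = c/a

Here a = 5, b = -2, c = 10
Sum = -(-2)/5 = 2/5
Product = 10/5 = 2

Sum = 2/5, Product = 2


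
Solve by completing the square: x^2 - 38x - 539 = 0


Start: x^2 - 38x - 539 = 0
Move constant: x^2 - 38x = 539
Half of -38 is -19, squared is 361
Add 361 to both sides: x^2 - 38x + 361 = 900
(x - 19)^2 = 900
x - 19 = ±30
x = 19 + 30 = 49 or x = 19 - 30 = -11

x = -11, x = 49


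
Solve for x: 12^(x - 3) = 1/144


Express both sides with the same base.
1/144 = 12^(-2)
Since the bases match, equate exponents: x - 3 = -2
So x = -2 - (-3) = 1

x = 1


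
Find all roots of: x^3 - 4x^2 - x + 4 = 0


Let p(x) = x^3 - 4x^2 - x + 4. By the rational root theorem (leading coefficient 1), any rational root is an integer divisor of 4: try ±1, ±2, ... in turn.
Test x = 1: value = 0 ✓, so (x - 1) is a factor.
Synthetic division by (x - 1): bring down 1; 1(1) - 4 = -3; (-3)(1) - 1 = -4; (-4)(1) + 4 = 0 → quotient x^2 - 3x - 4, remainder 0.
Solve the quadratic x^2 - 3x - 4 = 0: discriminant = (-3)^2 - 4(1)(-4) = 9 + 16 = 25.
sqrt(25) = 5, so x = (3 ± 5)/2: x = 4 or x = -1.
Collecting all roots found:

x = -1, x = 1, x = 4


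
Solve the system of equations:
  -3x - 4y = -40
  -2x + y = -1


Using Cramer's rule:
Determinant D = (-3)(1) - (-2)(-4) = -3 - 8 = -11
Dx = (-40)(1) - (-1)(-4) = -40 - 4 = -44
Dy = (-3)(-1) - (-2)(-40) = 3 - 80 = -77
x = Dx/D = -44/-11 = 4
y = Dy/D = -77/-11 = 7

x = 4, y = 7


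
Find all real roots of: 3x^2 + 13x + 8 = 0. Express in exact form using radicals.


Using the quadratic formula: x = (-b ± sqrt(b^2 - 4ac)) / (2a)
Here a = 3, b = 13, c = 8
Discriminant = b^2 - 4ac = 13^2 - 4(3)(8) = 169 - 96 = 73
Since discriminant = 73 > 0, there are two real roots.
x = (-13 ± sqrt(73)) / 6
Numerically: x ≈ -0.7427 or x ≈ -3.5907

x = (-13 + sqrt(73)) / 6 or x = (-13 - sqrt(73)) / 6


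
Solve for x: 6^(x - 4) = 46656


Express both sides with the same base.
46656 = 6^6
Since the bases match, equate exponents: x - 4 = 6
So x = 6 - (-4) = 10

x = 10


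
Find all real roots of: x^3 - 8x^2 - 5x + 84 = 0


Let p(x) = x^3 - 8x^2 - 5x + 84. By the rational root theorem (leading coefficient 1), any rational root is an integer divisor of 84: try ±1, ±2, ... in turn.
Test x = 1: value = 72 ≠ 0.
Test x = -1: value = 80 ≠ 0.
Test x = 2: value = 50 ≠ 0.
Test x = -2: value = 54 ≠ 0.
Test x = 3: value = 24 ≠ 0.
Test x = -3: value = 0 ✓, so (x + 3) is a factor.
Synthetic division by (x + 3): bring down 1; 1(-3) - 8 = -11; (-11)(-3) - 5 = 28; 28(-3) + 84 = 0 → quotient x^2 - 11x + 28, remainder 0.
Solve the quadratic x^2 - 11x + 28 = 0: discriminant = (-11)^2 - 4(1)(28) = 121 - 112 = 9.
sqrt(9) = 3, so x = (11 ± 3)/2: x = 7 or x = 4.

x = -3, x = 4, x = 7


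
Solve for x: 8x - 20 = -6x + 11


Starting with: 8x - 20 = -6x + 11
Move all x terms to left: (8 + 6)x = 11 + 20
Simplify: 14x = 31
Divide both sides by 14: x = 31/14

x = 31/14


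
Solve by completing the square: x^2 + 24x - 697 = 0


Start: x^2 + 24x - 697 = 0
Move constant: x^2 + 24x = 697
Half of 24 is 12, squared is 144
Add 144 to both sides: x^2 + 24x + 144 = 841
(x + 12)^2 = 841
x + 12 = ±29
x = -12 + 29 = 17 or x = -12 - 29 = -41

x = -41, x = 17


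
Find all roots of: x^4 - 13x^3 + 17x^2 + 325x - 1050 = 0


Let p(x) = x^4 - 13x^3 + 17x^2 + 325x - 1050. By the rational root theorem (leading coefficient 1), any rational root is an integer divisor of 1050: try ±1, ±2, ... in turn.
Test x = 1: value = -720 ≠ 0.
Test x = -1: value = -1344 ≠ 0.
Test x = 2: value = -420 ≠ 0.
Test x = -2: value = -1512 ≠ 0.
Test x = 3: value = -192 ≠ 0.
Test x = -3: value = -1440 ≠ 0.
Test x = 5: value = 0 ✓, so (x - 5) is a factor.
Synthetic division by (x - 5): bring down 1; 1(5) - 13 = -8; (-8)(5) + 17 = -23; (-23)(5) + 325 = 210; 210(5) - 1050 = 0 → quotient x^3 - 8x^2 - 23x + 210, remainder 0.
Continue with the quotient x^3 - 8x^2 - 23x + 210 (candidates must divide 210; re-test x = 5 first in case it repeats).
Test x = 5: value = 20 ≠ 0.
Test x = -5: value = 0 ✓, so (x + 5) is a factor.
Synthetic division by (x + 5): bring down 1; 1(-5) - 8 = -13; (-13)(-5) - 23 = 42; 42(-5) + 210 = 0 → quotient x^2 - 13x + 42, remainder 0.
Solve the quadratic x^2 - 13x + 42 = 0: discriminant = (-13)^2 - 4(1)(42) = 169 - 168 = 1.
sqrt(1) = 1, so x = (13 ± 1)/2: x = 7 or x = 6.
Collecting all roots found:

x = -5, x = 5, x = 6, x = 7


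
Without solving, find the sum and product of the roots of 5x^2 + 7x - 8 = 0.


By Vieta's formulas for ax^2 + bx + c = 0:
  Sum of roots = -b/a
  Product of roots = c/a

Here a = 5, b = 7, c = -8
Sum = -(7)/5 = -7/5
Product = -8/5 = -8/5

Sum = -7/5, Product = -8/5


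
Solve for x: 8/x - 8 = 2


Subtract -8 from both sides: 8/x = 10
Multiply both sides by x: 8 = 10 * x
Divide by 10: x = 4/5

x = 4/5


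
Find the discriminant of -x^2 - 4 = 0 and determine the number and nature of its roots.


For ax^2 + bx + c = 0, discriminant D = b^2 - 4ac
Here a = -1, b = 0, c = -4
D = (0)^2 - 4(-1)(-4) = 0 - 16 = -16

D = -16 < 0
The equation has no real roots (2 complex conjugate roots).

Discriminant = -16, no real roots (2 complex conjugate roots)


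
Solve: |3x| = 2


An absolute value equation |expr| = 2 gives two cases:
Case 1: 3x = 2
  3x = 2, so x = 2/3
Case 2: 3x = -2
  3x = -2, so x = -2/3

x = -2/3, x = 2/3


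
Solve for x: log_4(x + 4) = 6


Convert to exponential form: x + 4 = 4^6 = 4096
x = 4096 - 4 = 4092
Check: log_4(4092 + 4) = log_4(4096) = log_4(4096) = 6 ✓

x = 4092


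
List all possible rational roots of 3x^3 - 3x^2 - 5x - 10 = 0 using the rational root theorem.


Rational root theorem: possible roots are ±p/q where:
  p divides the constant term (-10): p ∈ {1, 2, 5, 10}
  q divides the leading coefficient (3): q ∈ {1, 3}

All possible rational roots: -10, -5, -10/3, -2, -5/3, -1, -2/3, -1/3, 1/3, 2/3, 1, 5/3, 2, 10/3, 5, 10

-10, -5, -10/3, -2, -5/3, -1, -2/3, -1/3, 1/3, 2/3, 1, 5/3, 2, 10/3, 5, 10


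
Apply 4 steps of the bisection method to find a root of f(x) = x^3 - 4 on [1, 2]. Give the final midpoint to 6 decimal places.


f(x) = x^3 - 4
f(1) = -3 < 0
f(2) = 4 > 0

Step 1: midpoint = (1.000000 + 2.000000)/2 = 1.500000
  f(1.500000) = -0.625000
  f(mid) < 0, so root is in [1.500000, 2.000000]

Step 2: midpoint = (1.500000 + 2.000000)/2 = 1.750000
  f(1.750000) = 1.359375
  f(mid) > 0, so root is in [1.500000, 1.750000]

Step 3: midpoint = (1.500000 + 1.750000)/2 = 1.625000
  f(1.625000) = 0.291016
  f(mid) > 0, so root is in [1.500000, 1.625000]

Step 4: midpoint = (1.500000 + 1.625000)/2 = 1.562500
  f(1.562500) = -0.185303
  f(mid) < 0, so root is in [1.562500, 1.625000]

midpoint = 1.562500


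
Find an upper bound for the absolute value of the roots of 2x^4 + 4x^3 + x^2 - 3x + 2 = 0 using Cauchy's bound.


Cauchy's bound: all roots r satisfy |r| <= 1 + max(|a_i/a_n|) for i = 0,...,n-1
where a_n is the leading coefficient.

Coefficients: [2, 4, 1, -3, 2]
Leading coefficient a_n = 2
Ratios |a_i/a_n|: 2, 1/2, 3/2, 1
Maximum ratio: 2
Cauchy's bound: |r| <= 1 + 2 = 3

Upper bound = 3


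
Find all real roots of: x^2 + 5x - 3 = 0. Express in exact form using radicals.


Using the quadratic formula: x = (-b ± sqrt(b^2 - 4ac)) / (2a)
Here a = 1, b = 5, c = -3
Discriminant = b^2 - 4ac = 5^2 - 4(1)(-3) = 25 + 12 = 37
Since discriminant = 37 > 0, there are two real roots.
x = (-5 ± sqrt(37)) / 2
Numerically: x ≈ 0.5414 or x ≈ -5.5414

x = (-5 + sqrt(37)) / 2 or x = (-5 - sqrt(37)) / 2


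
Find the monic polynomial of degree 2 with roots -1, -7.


A monic polynomial with roots -1, -7 is:
p(x) = (x + 1)(x + 7)
After multiplying by (x + 1): x + 1
After multiplying by (x + 7): x^2 + 8x + 7

x^2 + 8x + 7


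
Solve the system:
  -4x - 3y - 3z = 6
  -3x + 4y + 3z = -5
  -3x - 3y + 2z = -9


Using Cramer's rule. Expand each determinant along the first row.
D  = (-4)*[4*2 - 3*(-3)] - (-3)*[(-3)*2 - 3*(-3)] + (-3)*[(-3)*(-3) - 4*(-3)]
  = (-4)*(17) - (-3)*(3) + (-3)*(21) = -122
Dx = 6*[4*2 - 3*(-3)] - (-3)*[(-5)*2 - 3*(-9)] + (-3)*[(-5)*(-3) - 4*(-9)]
  = 6*(17) - (-3)*(17) + (-3)*(51) = 0
Dy = (-4)*[(-5)*2 - 3*(-9)] - 6*[(-3)*2 - 3*(-3)] + (-3)*[(-3)*(-9) - (-5)*(-3)]
  = (-4)*(17) - 6*(3) + (-3)*(12) = -122
Dz = (-4)*[4*(-9) - (-5)*(-3)] - (-3)*[(-3)*(-9) - (-5)*(-3)] + 6*[(-3)*(-3) - 4*(-3)]
  = (-4)*(-51) - (-3)*(12) + 6*(21) = 366
x = Dx/D = 0/-122 = 0, y = Dy/D = -122/-122 = 1, z = Dz/D = 366/-122 = -3
Check eq1: (-4)(0) + (-3)(1) + (-3)(-3) = 6 = 6 ✓
Check eq2: (-3)(0) + (4)(1) + (3)(-3) = -5 = -5 ✓
Check eq3: (-3)(0) + (-3)(1) + (2)(-3) = -9 = -9 ✓

x = 0, y = 1, z = -3


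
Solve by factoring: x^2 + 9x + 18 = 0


We need two numbers that multiply to 18 and add to 9.
Those numbers are 6 and 3 (since 6 * 3 = 18 and 6 + 3 = 9).
So x^2 + 9x + 18 = (x + 6)(x + 3) = 0
Setting each factor to zero: x = -6 or x = -3

x = -6, x = -3


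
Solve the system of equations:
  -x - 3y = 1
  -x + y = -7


Using Cramer's rule:
Determinant D = (-1)(1) - (-1)(-3) = -1 - 3 = -4
Dx = (1)(1) - (-7)(-3) = 1 - 21 = -20
Dy = (-1)(-7) - (-1)(1) = 7 + 1 = 8
x = Dx/D = -20/-4 = 5
y = Dy/D = 8/-4 = -2

x = 5, y = -2


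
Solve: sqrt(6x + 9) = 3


Square both sides: 6x + 9 = 3^2 = 9
6x = 9 - 9 = 0
x = 0
Check: sqrt(6*0 + 9) = sqrt(9) = 3 ✓

x = 0


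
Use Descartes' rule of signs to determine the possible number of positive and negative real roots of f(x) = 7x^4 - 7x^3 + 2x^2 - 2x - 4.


Descartes' rule of signs:

For positive roots, count sign changes in f(x) = 7x^4 - 7x^3 + 2x^2 - 2x - 4:
Signs of coefficients: +, -, +, -, -
Number of sign changes: 3
Possible positive real roots: 3, 1

For negative roots, examine f(-x) = 7x^4 + 7x^3 + 2x^2 + 2x - 4:
Signs of coefficients: +, +, +, +, -
Number of sign changes: 1
Possible negative real roots: 1

Positive roots: 3 or 1; Negative roots: 1


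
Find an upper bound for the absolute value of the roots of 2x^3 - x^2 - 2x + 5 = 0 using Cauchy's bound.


Cauchy's bound: all roots r satisfy |r| <= 1 + max(|a_i/a_n|) for i = 0,...,n-1
where a_n is the leading coefficient.

Coefficients: [2, -1, -2, 5]
Leading coefficient a_n = 2
Ratios |a_i/a_n|: 1/2, 1, 5/2
Maximum ratio: 5/2
Cauchy's bound: |r| <= 1 + 5/2 = 7/2

Upper bound = 7/2


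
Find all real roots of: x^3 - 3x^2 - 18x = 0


The constant term is 0, so x = 0 is a root. Factor out x:
  x(x^2 - 3x - 18) = 0
Solve the quadratic x^2 - 3x - 18 = 0: discriminant = (-3)^2 - 4(1)(-18) = 9 + 72 = 81.
sqrt(81) = 9, so x = (3 ± 9)/2: x = 6 or x = -3.

x = -3, x = 0, x = 6


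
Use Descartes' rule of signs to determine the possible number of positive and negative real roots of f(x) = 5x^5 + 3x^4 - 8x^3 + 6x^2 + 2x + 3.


Descartes' rule of signs:

For positive roots, count sign changes in f(x) = 5x^5 + 3x^4 - 8x^3 + 6x^2 + 2x + 3:
Signs of coefficients: +, +, -, +, +, +
Number of sign changes: 2
Possible positive real roots: 2, 0

For negative roots, examine f(-x) = -5x^5 + 3x^4 + 8x^3 + 6x^2 - 2x + 3:
Signs of coefficients: -, +, +, +, -, +
Number of sign changes: 3
Possible negative real roots: 3, 1

Positive roots: 2 or 0; Negative roots: 3 or 1


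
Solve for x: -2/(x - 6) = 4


Multiply both sides by (x - 6): -2 = 4(x - 6)
Distribute: -2 = 4x - 24
4x = -2 + 24 = 22
x = 11/2

x = 11/2


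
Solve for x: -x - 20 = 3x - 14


Starting with: -x - 20 = 3x - 14
Move all x terms to left: (-1 - 3)x = -14 + 20
Simplify: -4x = 6
Divide both sides by -4: x = -3/2

x = -3/2


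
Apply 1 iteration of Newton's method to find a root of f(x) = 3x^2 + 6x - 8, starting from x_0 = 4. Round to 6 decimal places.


Newton's method: x_(n+1) = x_n - f(x_n)/f'(x_n)
f(x) = 3x^2 + 6x - 8
f'(x) = 6x + 6

Iteration 1:
  f(4.000000) = 64.000000
  f'(4.000000) = 30.000000
  x_1 = 4.000000 - (64.000000)/(30.000000) = 1.866667

x_1 = 1.866667


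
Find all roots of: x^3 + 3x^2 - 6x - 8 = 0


Let p(x) = x^3 + 3x^2 - 6x - 8. By the rational root theorem (leading coefficient 1), any rational root is an integer divisor of 8: try ±1, ±2, ... in turn.
Test x = 1: value = -10 ≠ 0.
Test x = -1: value = 0 ✓, so (x + 1) is a factor.
Synthetic division by (x + 1): bring down 1; 1(-1) + 3 = 2; 2(-1) - 6 = -8; (-8)(-1) - 8 = 0 → quotient x^2 + 2x - 8, remainder 0.
Solve the quadratic x^2 + 2x - 8 = 0: discriminant = 2^2 - 4(1)(-8) = 4 + 32 = 36.
sqrt(36) = 6, so x = (-2 ± 6)/2: x = 2 or x = -4.
Collecting all roots found:

x = -4, x = -1, x = 2


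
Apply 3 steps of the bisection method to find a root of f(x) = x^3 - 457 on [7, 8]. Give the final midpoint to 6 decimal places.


f(x) = x^3 - 457
f(7) = -114 < 0
f(8) = 55 > 0

Step 1: midpoint = (7.000000 + 8.000000)/2 = 7.500000
  f(7.500000) = -35.125000
  f(mid) < 0, so root is in [7.500000, 8.000000]

Step 2: midpoint = (7.500000 + 8.000000)/2 = 7.750000
  f(7.750000) = 8.484375
  f(mid) > 0, so root is in [7.500000, 7.750000]

Step 3: midpoint = (7.500000 + 7.750000)/2 = 7.625000
  f(7.625000) = -13.677734
  f(mid) < 0, so root is in [7.625000, 7.750000]

midpoint = 7.625000


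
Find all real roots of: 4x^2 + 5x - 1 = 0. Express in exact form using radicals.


Using the quadratic formula: x = (-b ± sqrt(b^2 - 4ac)) / (2a)
Here a = 4, b = 5, c = -1
Discriminant = b^2 - 4ac = 5^2 - 4(4)(-1) = 25 + 16 = 41
Since discriminant = 41 > 0, there are two real roots.
x = (-5 ± sqrt(41)) / 8
Numerically: x ≈ 0.1754 or x ≈ -1.4254

x = (-5 + sqrt(41)) / 8 or x = (-5 - sqrt(41)) / 8


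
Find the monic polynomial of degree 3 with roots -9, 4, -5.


A monic polynomial with roots -9, 4, -5 is:
p(x) = (x + 9)(x - 4)(x + 5)
After multiplying by (x + 9): x + 9
After multiplying by (x - 4): x^2 + 5x - 36
After multiplying by (x + 5): x^3 + 10x^2 - 11x - 180

x^3 + 10x^2 - 11x - 180


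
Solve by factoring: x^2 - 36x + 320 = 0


We need two numbers that multiply to 320 and add to -36.
Those numbers are -16 and -20 (since (-16) * (-20) = 320 and (-16) + (-20) = -36).
So x^2 - 36x + 320 = (x - 16)(x - 20) = 0
Setting each factor to zero: x = 16 or x = 20

x = 16, x = 20


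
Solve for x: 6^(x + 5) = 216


Express both sides with the same base.
216 = 6^3
Since the bases match, equate exponents: x + 5 = 3
So x = 3 - (5) = -2

x = -2


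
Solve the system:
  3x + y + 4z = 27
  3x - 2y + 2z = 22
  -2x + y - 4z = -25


Using Cramer's rule. Expand each determinant along the first row.
D  = 3*[(-2)*(-4) - 2*1] - 1*[3*(-4) - 2*(-2)] + 4*[3*1 - (-2)*(-2)]
  = 3*(6) - 1*(-8) + 4*(-1) = 22
Dx = 27*[(-2)*(-4) - 2*1] - 1*[22*(-4) - 2*(-25)] + 4*[22*1 - (-2)*(-25)]
  = 27*(6) - 1*(-38) + 4*(-28) = 88
Dy = 3*[22*(-4) - 2*(-25)] - 27*[3*(-4) - 2*(-2)] + 4*[3*(-25) - 22*(-2)]
  = 3*(-38) - 27*(-8) + 4*(-31) = -22
Dz = 3*[(-2)*(-25) - 22*1] - 1*[3*(-25) - 22*(-2)] + 27*[3*1 - (-2)*(-2)]
  = 3*(28) - 1*(-31) + 27*(-1) = 88
x = Dx/D = 88/22 = 4, y = Dy/D = -22/22 = -1, z = Dz/D = 88/22 = 4
Check eq1: (3)(4) + (1)(-1) + (4)(4) = 27 = 27 ✓
Check eq2: (3)(4) + (-2)(-1) + (2)(4) = 22 = 22 ✓
Check eq3: (-2)(4) + (1)(-1) + (-4)(4) = -25 = -25 ✓

x = 4, y = -1, z = 4


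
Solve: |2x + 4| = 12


An absolute value equation |expr| = 12 gives two cases:
Case 1: 2x + 4 = 12
  2x = 8, so x = 4
Case 2: 2x + 4 = -12
  2x = -16, so x = -8

x = -8, x = 4


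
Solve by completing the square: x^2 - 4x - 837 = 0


Start: x^2 - 4x - 837 = 0
Move constant: x^2 - 4x = 837
Half of -4 is -2, squared is 4
Add 4 to both sides: x^2 - 4x + 4 = 841
(x - 2)^2 = 841
x - 2 = ±29
x = 2 + 29 = 31 or x = 2 - 29 = -27

x = -27, x = 31


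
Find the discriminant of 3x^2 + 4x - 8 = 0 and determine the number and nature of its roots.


For ax^2 + bx + c = 0, discriminant D = b^2 - 4ac
Here a = 3, b = 4, c = -8
D = (4)^2 - 4(3)(-8) = 16 + 96 = 112

D = 112 > 0 but not a perfect square
The equation has 2 distinct real irrational roots.

Discriminant = 112, 2 distinct real irrational roots


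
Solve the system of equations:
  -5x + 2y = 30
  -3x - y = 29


Using Cramer's rule:
Determinant D = (-5)(-1) - (-3)(2) = 5 + 6 = 11
Dx = (30)(-1) - (29)(2) = -30 - 58 = -88
Dy = (-5)(29) - (-3)(30) = -145 + 90 = -55
x = Dx/D = -88/11 = -8
y = Dy/D = -55/11 = -5

x = -8, y = -5


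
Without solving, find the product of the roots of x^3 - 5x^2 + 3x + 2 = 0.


By Vieta's formulas for x^3 + bx^2 + cx + d = 0:
  r1 + r2 + r3 = -b/a = 5
  r1*r2 + r1*r3 + r2*r3 = c/a = 3
  r1*r2*r3 = -d/a = -2


Product = -2


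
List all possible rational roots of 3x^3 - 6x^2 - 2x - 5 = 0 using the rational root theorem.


Rational root theorem: possible roots are ±p/q where:
  p divides the constant term (-5): p ∈ {1, 5}
  q divides the leading coefficient (3): q ∈ {1, 3}

All possible rational roots: -5, -5/3, -1, -1/3, 1/3, 1, 5/3, 5

-5, -5/3, -1, -1/3, 1/3, 1, 5/3, 5


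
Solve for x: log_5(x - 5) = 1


Convert to exponential form: x - 5 = 5^1 = 5
x = 5 + 5 = 10
Check: log_5(10 - 5) = log_5(5) = log_5(5) = 1 ✓

x = 10


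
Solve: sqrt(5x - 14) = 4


Square both sides: 5x - 14 = 4^2 = 16
5x = 16 + 14 = 30
x = 6
Check: sqrt(5*6 - 14) = sqrt(16) = 4 ✓

x = 6


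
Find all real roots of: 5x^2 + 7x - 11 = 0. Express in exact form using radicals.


Using the quadratic formula: x = (-b ± sqrt(b^2 - 4ac)) / (2a)
Here a = 5, b = 7, c = -11
Discriminant = b^2 - 4ac = 7^2 - 4(5)(-11) = 49 + 220 = 269
Since discriminant = 269 > 0, there are two real roots.
x = (-7 ± sqrt(269)) / 10
Numerically: x ≈ 0.9401 or x ≈ -2.3401

x = (-7 + sqrt(269)) / 10 or x = (-7 - sqrt(269)) / 10


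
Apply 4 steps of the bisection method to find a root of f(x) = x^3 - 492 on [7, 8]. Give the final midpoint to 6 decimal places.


f(x) = x^3 - 492
f(7) = -149 < 0
f(8) = 20 > 0

Step 1: midpoint = (7.000000 + 8.000000)/2 = 7.500000
  f(7.500000) = -70.125000
  f(mid) < 0, so root is in [7.500000, 8.000000]

Step 2: midpoint = (7.500000 + 8.000000)/2 = 7.750000
  f(7.750000) = -26.515625
  f(mid) < 0, so root is in [7.750000, 8.000000]

Step 3: midpoint = (7.750000 + 8.000000)/2 = 7.875000
  f(7.875000) = -3.626953
  f(mid) < 0, so root is in [7.875000, 8.000000]

Step 4: midpoint = (7.875000 + 8.000000)/2 = 7.937500
  f(7.937500) = 8.093506
  f(mid) > 0, so root is in [7.875000, 7.937500]

midpoint = 7.937500


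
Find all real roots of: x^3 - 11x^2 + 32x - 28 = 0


Let p(x) = x^3 - 11x^2 + 32x - 28. By the rational root theorem (leading coefficient 1), any rational root is an integer divisor of 28: try ±1, ±2, ... in turn.
Test x = 1: value = -6 ≠ 0.
Test x = -1: value = -72 ≠ 0.
Test x = 2: value = 0 ✓, so (x - 2) is a factor.
Synthetic division by (x - 2): bring down 1; 1(2) - 11 = -9; (-9)(2) + 32 = 14; 14(2) - 28 = 0 → quotient x^2 - 9x + 14, remainder 0.
Solve the quadratic x^2 - 9x + 14 = 0: discriminant = (-9)^2 - 4(1)(14) = 81 - 56 = 25.
sqrt(25) = 5, so x = (9 ± 5)/2: x = 7 or x = 2.

x = 2 (multiplicity 2), x = 7


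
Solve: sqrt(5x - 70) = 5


Square both sides: 5x - 70 = 5^2 = 25
5x = 25 + 70 = 95
x = 19
Check: sqrt(5*19 - 70) = sqrt(25) = 5 ✓

x = 19


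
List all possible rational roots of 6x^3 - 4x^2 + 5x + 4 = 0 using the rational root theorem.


Rational root theorem: possible roots are ±p/q where:
  p divides the constant term (4): p ∈ {1, 2, 4}
  q divides the leading coefficient (6): q ∈ {1, 2, 3, 6}

All possible rational roots: -4, -2, -4/3, -1, -2/3, -1/2, -1/3, -1/6, 1/6, 1/3, 1/2, 2/3, 1, 4/3, 2, 4

-4, -2, -4/3, -1, -2/3, -1/2, -1/3, -1/6, 1/6, 1/3, 1/2, 2/3, 1, 4/3, 2, 4


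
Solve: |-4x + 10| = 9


An absolute value equation |expr| = 9 gives two cases:
Case 1: -4x + 10 = 9
  -4x = -1, so x = 1/4
Case 2: -4x + 10 = -9
  -4x = -19, so x = 19/4

x = 1/4, x = 19/4


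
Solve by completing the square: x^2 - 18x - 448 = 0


Start: x^2 - 18x - 448 = 0
Move constant: x^2 - 18x = 448
Half of -18 is -9, squared is 81
Add 81 to both sides: x^2 - 18x + 81 = 529
(x - 9)^2 = 529
x - 9 = ±23
x = 9 + 23 = 32 or x = 9 - 23 = -14

x = -14, x = 32


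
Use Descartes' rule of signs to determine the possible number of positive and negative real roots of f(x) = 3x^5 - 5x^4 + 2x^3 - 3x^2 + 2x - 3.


Descartes' rule of signs:

For positive roots, count sign changes in f(x) = 3x^5 - 5x^4 + 2x^3 - 3x^2 + 2x - 3:
Signs of coefficients: +, -, +, -, +, -
Number of sign changes: 5
Possible positive real roots: 5, 3, 1

For negative roots, examine f(-x) = -3x^5 - 5x^4 - 2x^3 - 3x^2 - 2x - 3:
Signs of coefficients: -, -, -, -, -, -
Number of sign changes: 0
Possible negative real roots: 0

Positive roots: 5 or 3 or 1; Negative roots: 0


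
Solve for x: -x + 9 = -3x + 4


Starting with: -x + 9 = -3x + 4
Move all x terms to left: (-1 + 3)x = 4 - 9
Simplify: 2x = -5
Divide both sides by 2: x = -5/2

x = -5/2


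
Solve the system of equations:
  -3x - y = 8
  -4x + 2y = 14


Using Cramer's rule:
Determinant D = (-3)(2) - (-4)(-1) = -6 - 4 = -10
Dx = (8)(2) - (14)(-1) = 16 + 14 = 30
Dy = (-3)(14) - (-4)(8) = -42 + 32 = -10
x = Dx/D = 30/-10 = -3
y = Dy/D = -10/-10 = 1

x = -3, y = 1


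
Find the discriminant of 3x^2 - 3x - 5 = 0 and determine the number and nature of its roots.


For ax^2 + bx + c = 0, discriminant D = b^2 - 4ac
Here a = 3, b = -3, c = -5
D = (-3)^2 - 4(3)(-5) = 9 + 60 = 69

D = 69 > 0 but not a perfect square
The equation has 2 distinct real irrational roots.

Discriminant = 69, 2 distinct real irrational roots


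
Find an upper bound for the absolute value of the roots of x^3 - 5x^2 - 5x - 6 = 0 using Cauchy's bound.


Cauchy's bound: all roots r satisfy |r| <= 1 + max(|a_i/a_n|) for i = 0,...,n-1
where a_n is the leading coefficient.

Coefficients: [1, -5, -5, -6]
Leading coefficient a_n = 1
Ratios |a_i/a_n|: 5, 5, 6
Maximum ratio: 6
Cauchy's bound: |r| <= 1 + 6 = 7

Upper bound = 7


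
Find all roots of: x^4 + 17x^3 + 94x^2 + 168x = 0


The constant term is 0, so x = 0 is a root. Factor out x:
  x^3 + 17x^2 + 94x + 168 = 0
Let p(x) = x^3 + 17x^2 + 94x + 168. By the rational root theorem (leading coefficient 1), any rational root is an integer divisor of 168: try ±1, ±2, ... in turn.
Test x = 1: value = 280 ≠ 0.
Test x = -1: value = 90 ≠ 0.
Test x = 2: value = 432 ≠ 0.
Test x = -2: value = 40 ≠ 0.
Test x = 3: value = 630 ≠ 0.
Test x = -3: value = 12 ≠ 0.
Test x = 4: value = 880 ≠ 0.
Test x = -4: value = 0 ✓, so (x + 4) is a factor.
Synthetic division by (x + 4): bring down 1; 1(-4) + 17 = 13; 13(-4) + 94 = 42; 42(-4) + 168 = 0 → quotient x^2 + 13x + 42, remainder 0.
Solve the quadratic x^2 + 13x + 42 = 0: discriminant = 13^2 - 4(1)(42) = 169 - 168 = 1.
sqrt(1) = 1, so x = (-13 ± 1)/2: x = -6 or x = -7.
Collecting all roots found:

x = -7, x = -6, x = -4, x = 0


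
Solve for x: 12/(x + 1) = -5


Multiply both sides by (x + 1): 12 = -5(x + 1)
Distribute: 12 = -5x - 5
-5x = 12 + 5 = 17
x = -17/5

x = -17/5


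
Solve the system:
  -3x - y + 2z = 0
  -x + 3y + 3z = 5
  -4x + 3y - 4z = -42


Using Cramer's rule. Expand each determinant along the first row.
D  = (-3)*[3*(-4) - 3*3] - (-1)*[(-1)*(-4) - 3*(-4)] + 2*[(-1)*3 - 3*(-4)]
  = (-3)*(-21) - (-1)*(16) + 2*(9) = 97
Dx = 0*[3*(-4) - 3*3] - (-1)*[5*(-4) - 3*(-42)] + 2*[5*3 - 3*(-42)]
  = 0*(-21) - (-1)*(106) + 2*(141) = 388
Dy = (-3)*[5*(-4) - 3*(-42)] - 0*[(-1)*(-4) - 3*(-4)] + 2*[(-1)*(-42) - 5*(-4)]
  = (-3)*(106) - 0*(16) + 2*(62) = -194
Dz = (-3)*[3*(-42) - 5*3] - (-1)*[(-1)*(-42) - 5*(-4)] + 0*[(-1)*3 - 3*(-4)]
  = (-3)*(-141) - (-1)*(62) + 0*(9) = 485
x = Dx/D = 388/97 = 4, y = Dy/D = -194/97 = -2, z = Dz/D = 485/97 = 5
Check eq1: (-3)(4) + (-1)(-2) + (2)(5) = 0 = 0 ✓
Check eq2: (-1)(4) + (3)(-2) + (3)(5) = 5 = 5 ✓
Check eq3: (-4)(4) + (3)(-2) + (-4)(5) = -42 = -42 ✓

x = 4, y = -2, z = 5


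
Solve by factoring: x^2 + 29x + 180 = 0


We need two numbers that multiply to 180 and add to 29.
Those numbers are 9 and 20 (since 9 * 20 = 180 and 9 + 20 = 29).
So x^2 + 29x + 180 = (x + 9)(x + 20) = 0
Setting each factor to zero: x = -9 or x = -20

x = -20, x = -9


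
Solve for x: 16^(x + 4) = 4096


Express both sides with the same base.
4096 = 16^3
Since the bases match, equate exponents: x + 4 = 3
So x = 3 - (4) = -1

x = -1


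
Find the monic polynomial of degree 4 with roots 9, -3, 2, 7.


A monic polynomial with roots 9, -3, 2, 7 is:
p(x) = (x - 9)(x + 3)(x - 2)(x - 7)
After multiplying by (x - 9): x - 9
After multiplying by (x + 3): x^2 - 6x - 27
After multiplying by (x - 2): x^3 - 8x^2 - 15x + 54
After multiplying by (x - 7): x^4 - 15x^3 + 41x^2 + 159x - 378

x^4 - 15x^3 + 41x^2 + 159x - 378


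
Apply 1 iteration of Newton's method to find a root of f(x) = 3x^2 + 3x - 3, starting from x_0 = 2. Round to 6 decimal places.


Newton's method: x_(n+1) = x_n - f(x_n)/f'(x_n)
f(x) = 3x^2 + 3x - 3
f'(x) = 6x + 3

Iteration 1:
  f(2.000000) = 15.000000
  f'(2.000000) = 15.000000
  x_1 = 2.000000 - (15.000000)/(15.000000) = 1.000000

x_1 = 1.000000


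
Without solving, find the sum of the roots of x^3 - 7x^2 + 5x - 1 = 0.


By Vieta's formulas for x^3 + bx^2 + cx + d = 0:
  r1 + r2 + r3 = -b/a = 7
  r1*r2 + r1*r3 + r2*r3 = c/a = 5
  r1*r2*r3 = -d/a = 1


Sum = 7


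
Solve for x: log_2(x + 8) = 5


Convert to exponential form: x + 8 = 2^5 = 32
x = 32 - 8 = 24
Check: log_2(24 + 8) = log_2(32) = log_2(32) = 5 ✓

x = 24
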